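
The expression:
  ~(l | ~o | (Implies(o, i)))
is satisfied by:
  {o: True, i: False, l: False}


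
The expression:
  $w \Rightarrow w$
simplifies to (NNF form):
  $\text{True}$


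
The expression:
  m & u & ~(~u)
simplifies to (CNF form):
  m & u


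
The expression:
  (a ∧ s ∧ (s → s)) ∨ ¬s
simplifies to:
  a ∨ ¬s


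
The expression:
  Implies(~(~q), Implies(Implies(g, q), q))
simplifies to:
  True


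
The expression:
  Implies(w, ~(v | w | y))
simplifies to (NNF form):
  ~w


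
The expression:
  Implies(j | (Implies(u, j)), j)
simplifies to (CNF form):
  j | u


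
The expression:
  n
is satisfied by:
  {n: True}


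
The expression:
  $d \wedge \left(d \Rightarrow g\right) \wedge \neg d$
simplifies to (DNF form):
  $\text{False}$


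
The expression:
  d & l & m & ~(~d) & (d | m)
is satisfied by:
  {m: True, d: True, l: True}


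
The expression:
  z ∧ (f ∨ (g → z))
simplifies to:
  z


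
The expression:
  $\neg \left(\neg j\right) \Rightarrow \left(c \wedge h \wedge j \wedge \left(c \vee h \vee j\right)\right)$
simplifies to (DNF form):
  $\left(c \wedge h\right) \vee \neg j$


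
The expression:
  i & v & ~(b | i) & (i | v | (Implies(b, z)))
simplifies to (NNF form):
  False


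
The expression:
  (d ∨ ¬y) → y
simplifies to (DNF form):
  y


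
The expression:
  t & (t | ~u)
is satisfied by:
  {t: True}


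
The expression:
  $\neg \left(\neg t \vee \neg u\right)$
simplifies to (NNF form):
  $t \wedge u$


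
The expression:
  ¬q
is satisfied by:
  {q: False}


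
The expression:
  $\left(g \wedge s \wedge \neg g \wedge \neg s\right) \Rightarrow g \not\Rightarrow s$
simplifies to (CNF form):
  $\text{True}$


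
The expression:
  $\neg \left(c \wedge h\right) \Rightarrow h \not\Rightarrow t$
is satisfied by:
  {h: True, c: True, t: False}
  {h: True, t: False, c: False}
  {h: True, c: True, t: True}


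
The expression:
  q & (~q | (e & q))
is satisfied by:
  {e: True, q: True}


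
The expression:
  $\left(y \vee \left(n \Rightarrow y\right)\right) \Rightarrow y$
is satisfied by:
  {n: True, y: True}
  {n: True, y: False}
  {y: True, n: False}


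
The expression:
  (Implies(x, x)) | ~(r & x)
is always true.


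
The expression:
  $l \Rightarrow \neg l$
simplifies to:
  $\neg l$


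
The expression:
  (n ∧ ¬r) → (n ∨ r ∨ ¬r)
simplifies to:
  True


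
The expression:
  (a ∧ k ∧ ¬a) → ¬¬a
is always true.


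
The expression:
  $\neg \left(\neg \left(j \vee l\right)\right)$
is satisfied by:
  {l: True, j: True}
  {l: True, j: False}
  {j: True, l: False}


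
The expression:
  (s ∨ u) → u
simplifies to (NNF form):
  u ∨ ¬s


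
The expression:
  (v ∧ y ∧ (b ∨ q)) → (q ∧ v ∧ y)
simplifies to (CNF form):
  q ∨ ¬b ∨ ¬v ∨ ¬y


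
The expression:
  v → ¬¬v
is always true.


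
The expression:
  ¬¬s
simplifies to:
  s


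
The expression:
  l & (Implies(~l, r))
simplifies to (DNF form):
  l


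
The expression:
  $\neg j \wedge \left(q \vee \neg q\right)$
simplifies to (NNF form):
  $\neg j$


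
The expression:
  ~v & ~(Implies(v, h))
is never true.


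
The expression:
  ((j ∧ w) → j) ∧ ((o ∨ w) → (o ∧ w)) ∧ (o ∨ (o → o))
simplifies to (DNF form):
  (o ∧ w) ∨ (¬o ∧ ¬w)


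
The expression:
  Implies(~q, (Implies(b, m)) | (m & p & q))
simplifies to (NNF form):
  m | q | ~b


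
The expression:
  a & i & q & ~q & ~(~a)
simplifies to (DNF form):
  False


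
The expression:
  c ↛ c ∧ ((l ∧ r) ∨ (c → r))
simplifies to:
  False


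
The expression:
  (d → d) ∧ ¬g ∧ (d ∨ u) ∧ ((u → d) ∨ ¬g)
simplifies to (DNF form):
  (d ∧ ¬g) ∨ (u ∧ ¬g)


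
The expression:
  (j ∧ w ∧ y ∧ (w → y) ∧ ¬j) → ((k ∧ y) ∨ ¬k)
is always true.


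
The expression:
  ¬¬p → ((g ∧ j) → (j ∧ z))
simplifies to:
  z ∨ ¬g ∨ ¬j ∨ ¬p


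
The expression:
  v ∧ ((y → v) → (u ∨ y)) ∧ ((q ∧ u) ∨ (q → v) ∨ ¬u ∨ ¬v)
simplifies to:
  v ∧ (u ∨ y)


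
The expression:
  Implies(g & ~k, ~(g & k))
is always true.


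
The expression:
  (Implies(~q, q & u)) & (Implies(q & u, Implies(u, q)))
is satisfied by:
  {q: True}


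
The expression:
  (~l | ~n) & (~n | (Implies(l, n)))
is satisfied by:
  {l: False, n: False}
  {n: True, l: False}
  {l: True, n: False}


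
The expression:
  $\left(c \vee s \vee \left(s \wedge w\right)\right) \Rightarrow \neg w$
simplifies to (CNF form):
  $\left(\neg c \vee \neg w\right) \wedge \left(\neg s \vee \neg w\right)$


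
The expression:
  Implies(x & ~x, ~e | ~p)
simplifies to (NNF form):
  True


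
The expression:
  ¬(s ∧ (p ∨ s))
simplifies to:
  ¬s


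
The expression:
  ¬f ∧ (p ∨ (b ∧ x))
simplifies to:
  ¬f ∧ (b ∨ p) ∧ (p ∨ x)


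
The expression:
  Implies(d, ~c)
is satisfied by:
  {c: False, d: False}
  {d: True, c: False}
  {c: True, d: False}


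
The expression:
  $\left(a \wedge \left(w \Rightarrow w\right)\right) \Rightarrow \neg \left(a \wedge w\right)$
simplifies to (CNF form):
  $\neg a \vee \neg w$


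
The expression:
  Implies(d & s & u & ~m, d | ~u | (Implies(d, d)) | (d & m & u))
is always true.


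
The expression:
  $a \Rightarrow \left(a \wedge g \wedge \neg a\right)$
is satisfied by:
  {a: False}


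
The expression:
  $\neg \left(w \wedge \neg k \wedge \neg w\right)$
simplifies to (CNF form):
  $\text{True}$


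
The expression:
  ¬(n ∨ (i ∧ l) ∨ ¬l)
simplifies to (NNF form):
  l ∧ ¬i ∧ ¬n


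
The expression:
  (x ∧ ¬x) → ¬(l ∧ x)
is always true.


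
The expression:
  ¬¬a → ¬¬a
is always true.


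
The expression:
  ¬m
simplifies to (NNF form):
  ¬m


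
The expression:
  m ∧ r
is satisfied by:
  {r: True, m: True}


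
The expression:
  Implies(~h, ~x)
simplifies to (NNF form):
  h | ~x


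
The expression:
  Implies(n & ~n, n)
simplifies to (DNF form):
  True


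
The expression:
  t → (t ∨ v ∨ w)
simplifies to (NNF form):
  True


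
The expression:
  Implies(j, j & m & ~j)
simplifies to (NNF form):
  ~j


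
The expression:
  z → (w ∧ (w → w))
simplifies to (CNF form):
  w ∨ ¬z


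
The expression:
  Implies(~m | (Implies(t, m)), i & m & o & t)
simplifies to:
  i & m & o & t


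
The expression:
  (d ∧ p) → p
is always true.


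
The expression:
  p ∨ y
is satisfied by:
  {y: True, p: True}
  {y: True, p: False}
  {p: True, y: False}


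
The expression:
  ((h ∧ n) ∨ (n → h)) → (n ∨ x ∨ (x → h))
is always true.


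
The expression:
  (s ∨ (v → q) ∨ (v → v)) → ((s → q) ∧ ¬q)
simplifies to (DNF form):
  ¬q ∧ ¬s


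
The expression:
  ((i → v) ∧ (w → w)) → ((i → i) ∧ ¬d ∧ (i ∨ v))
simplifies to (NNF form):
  (i ∧ ¬v) ∨ (v ∧ ¬d)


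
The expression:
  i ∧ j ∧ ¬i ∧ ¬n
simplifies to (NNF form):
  False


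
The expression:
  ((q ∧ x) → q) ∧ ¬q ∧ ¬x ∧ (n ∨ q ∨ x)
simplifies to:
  n ∧ ¬q ∧ ¬x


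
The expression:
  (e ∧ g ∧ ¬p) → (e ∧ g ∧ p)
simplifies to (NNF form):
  p ∨ ¬e ∨ ¬g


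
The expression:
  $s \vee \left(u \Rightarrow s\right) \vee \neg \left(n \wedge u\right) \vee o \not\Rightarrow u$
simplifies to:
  $s \vee \neg n \vee \neg u$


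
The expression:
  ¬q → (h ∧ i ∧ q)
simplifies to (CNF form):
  q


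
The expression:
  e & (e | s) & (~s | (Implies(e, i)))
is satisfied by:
  {e: True, i: True, s: False}
  {e: True, s: False, i: False}
  {e: True, i: True, s: True}


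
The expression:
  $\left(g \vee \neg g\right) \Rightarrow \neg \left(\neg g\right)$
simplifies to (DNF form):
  $g$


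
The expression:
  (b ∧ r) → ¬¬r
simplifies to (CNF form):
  True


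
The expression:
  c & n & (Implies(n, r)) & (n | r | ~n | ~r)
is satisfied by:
  {r: True, c: True, n: True}


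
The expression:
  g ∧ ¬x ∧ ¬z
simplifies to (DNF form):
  g ∧ ¬x ∧ ¬z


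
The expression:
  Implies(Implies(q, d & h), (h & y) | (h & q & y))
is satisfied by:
  {q: True, y: True, h: False, d: False}
  {q: True, y: False, h: False, d: False}
  {q: True, d: True, y: True, h: False}
  {q: True, d: True, y: False, h: False}
  {q: True, h: True, y: True, d: False}
  {q: True, h: True, y: False, d: False}
  {q: True, h: True, d: True, y: True}
  {h: True, y: True, q: False, d: False}
  {d: True, h: True, y: True, q: False}


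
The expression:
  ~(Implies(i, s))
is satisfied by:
  {i: True, s: False}


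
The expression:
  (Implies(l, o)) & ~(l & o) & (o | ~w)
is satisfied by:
  {o: True, l: False, w: False}
  {l: False, w: False, o: False}
  {o: True, w: True, l: False}


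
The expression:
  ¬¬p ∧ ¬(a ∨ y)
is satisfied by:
  {p: True, y: False, a: False}


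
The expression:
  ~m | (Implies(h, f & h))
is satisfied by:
  {f: True, m: False, h: False}
  {f: False, m: False, h: False}
  {h: True, f: True, m: False}
  {h: True, f: False, m: False}
  {m: True, f: True, h: False}
  {m: True, f: False, h: False}
  {m: True, h: True, f: True}


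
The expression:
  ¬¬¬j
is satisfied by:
  {j: False}


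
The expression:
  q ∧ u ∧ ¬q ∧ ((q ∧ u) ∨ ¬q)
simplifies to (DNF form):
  False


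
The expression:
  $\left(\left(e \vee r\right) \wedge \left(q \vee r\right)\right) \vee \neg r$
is always true.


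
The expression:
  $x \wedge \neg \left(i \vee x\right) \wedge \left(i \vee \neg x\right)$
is never true.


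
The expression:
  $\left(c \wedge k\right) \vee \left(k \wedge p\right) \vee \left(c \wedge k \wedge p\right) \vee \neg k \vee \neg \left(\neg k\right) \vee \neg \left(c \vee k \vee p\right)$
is always true.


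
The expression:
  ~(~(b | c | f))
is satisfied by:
  {b: True, c: True, f: True}
  {b: True, c: True, f: False}
  {b: True, f: True, c: False}
  {b: True, f: False, c: False}
  {c: True, f: True, b: False}
  {c: True, f: False, b: False}
  {f: True, c: False, b: False}


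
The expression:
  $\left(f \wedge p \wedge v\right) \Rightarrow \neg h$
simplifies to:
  $\neg f \vee \neg h \vee \neg p \vee \neg v$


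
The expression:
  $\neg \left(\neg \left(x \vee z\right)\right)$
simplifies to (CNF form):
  $x \vee z$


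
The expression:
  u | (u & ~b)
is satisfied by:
  {u: True}


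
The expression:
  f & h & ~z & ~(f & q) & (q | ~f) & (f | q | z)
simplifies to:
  False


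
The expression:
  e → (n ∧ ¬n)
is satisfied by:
  {e: False}


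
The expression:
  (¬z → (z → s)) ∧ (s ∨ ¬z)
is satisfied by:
  {s: True, z: False}
  {z: False, s: False}
  {z: True, s: True}


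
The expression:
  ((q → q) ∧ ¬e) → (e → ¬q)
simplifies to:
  True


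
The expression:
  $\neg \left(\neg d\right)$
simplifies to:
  $d$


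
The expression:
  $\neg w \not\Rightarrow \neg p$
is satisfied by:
  {p: True, w: False}


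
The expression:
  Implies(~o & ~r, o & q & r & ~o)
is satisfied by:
  {r: True, o: True}
  {r: True, o: False}
  {o: True, r: False}


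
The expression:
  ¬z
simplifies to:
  ¬z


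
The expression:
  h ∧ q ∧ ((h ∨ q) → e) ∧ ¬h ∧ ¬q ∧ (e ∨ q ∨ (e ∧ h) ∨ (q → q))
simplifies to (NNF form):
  False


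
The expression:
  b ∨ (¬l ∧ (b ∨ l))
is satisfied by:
  {b: True}


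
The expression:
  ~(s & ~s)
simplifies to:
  True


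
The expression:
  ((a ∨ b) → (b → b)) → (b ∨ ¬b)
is always true.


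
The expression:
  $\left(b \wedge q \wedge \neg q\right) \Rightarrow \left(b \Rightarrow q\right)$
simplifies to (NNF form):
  $\text{True}$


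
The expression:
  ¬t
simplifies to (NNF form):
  ¬t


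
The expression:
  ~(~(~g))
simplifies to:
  ~g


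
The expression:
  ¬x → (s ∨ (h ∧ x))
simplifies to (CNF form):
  s ∨ x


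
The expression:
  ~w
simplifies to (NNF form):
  ~w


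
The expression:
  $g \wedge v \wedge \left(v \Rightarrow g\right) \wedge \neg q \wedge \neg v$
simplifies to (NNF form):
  $\text{False}$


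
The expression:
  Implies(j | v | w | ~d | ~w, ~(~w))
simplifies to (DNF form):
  w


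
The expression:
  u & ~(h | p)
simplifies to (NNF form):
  u & ~h & ~p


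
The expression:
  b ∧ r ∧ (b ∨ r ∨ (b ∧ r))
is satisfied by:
  {r: True, b: True}


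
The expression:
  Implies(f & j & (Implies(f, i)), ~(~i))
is always true.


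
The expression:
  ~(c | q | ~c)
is never true.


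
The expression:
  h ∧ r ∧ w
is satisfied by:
  {r: True, h: True, w: True}


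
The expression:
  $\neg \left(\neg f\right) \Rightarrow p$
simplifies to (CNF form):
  $p \vee \neg f$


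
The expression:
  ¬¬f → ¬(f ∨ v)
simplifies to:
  ¬f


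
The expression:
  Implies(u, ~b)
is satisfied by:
  {u: False, b: False}
  {b: True, u: False}
  {u: True, b: False}


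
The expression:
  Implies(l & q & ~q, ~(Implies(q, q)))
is always true.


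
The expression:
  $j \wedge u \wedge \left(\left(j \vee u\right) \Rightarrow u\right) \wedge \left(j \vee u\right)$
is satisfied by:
  {j: True, u: True}


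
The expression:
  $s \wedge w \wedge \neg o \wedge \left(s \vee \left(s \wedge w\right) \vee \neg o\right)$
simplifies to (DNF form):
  $s \wedge w \wedge \neg o$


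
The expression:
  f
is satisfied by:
  {f: True}


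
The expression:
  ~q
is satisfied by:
  {q: False}


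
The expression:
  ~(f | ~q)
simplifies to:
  q & ~f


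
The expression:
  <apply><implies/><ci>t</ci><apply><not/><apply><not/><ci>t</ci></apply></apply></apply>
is always true.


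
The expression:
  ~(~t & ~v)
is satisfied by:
  {t: True, v: True}
  {t: True, v: False}
  {v: True, t: False}


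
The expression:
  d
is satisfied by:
  {d: True}


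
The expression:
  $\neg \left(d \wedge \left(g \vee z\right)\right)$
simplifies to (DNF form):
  $\left(\neg g \wedge \neg z\right) \vee \neg d$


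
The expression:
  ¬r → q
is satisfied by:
  {r: True, q: True}
  {r: True, q: False}
  {q: True, r: False}


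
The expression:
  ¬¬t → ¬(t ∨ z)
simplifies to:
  ¬t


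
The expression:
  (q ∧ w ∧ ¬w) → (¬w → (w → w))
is always true.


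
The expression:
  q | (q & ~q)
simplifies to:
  q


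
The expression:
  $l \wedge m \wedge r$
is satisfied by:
  {r: True, m: True, l: True}


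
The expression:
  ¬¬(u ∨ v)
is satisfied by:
  {v: True, u: True}
  {v: True, u: False}
  {u: True, v: False}


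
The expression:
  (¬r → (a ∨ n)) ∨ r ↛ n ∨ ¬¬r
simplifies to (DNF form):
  a ∨ n ∨ r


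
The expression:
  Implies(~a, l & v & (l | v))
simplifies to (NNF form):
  a | (l & v)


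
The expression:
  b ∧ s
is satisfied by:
  {b: True, s: True}


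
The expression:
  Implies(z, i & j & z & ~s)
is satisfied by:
  {j: True, i: True, s: False, z: False}
  {j: True, i: False, s: False, z: False}
  {i: True, j: False, s: False, z: False}
  {j: False, i: False, s: False, z: False}
  {j: True, s: True, i: True, z: False}
  {j: True, s: True, i: False, z: False}
  {s: True, i: True, j: False, z: False}
  {s: True, i: False, j: False, z: False}
  {z: True, j: True, s: False, i: True}


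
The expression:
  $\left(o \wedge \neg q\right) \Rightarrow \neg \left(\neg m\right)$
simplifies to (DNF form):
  $m \vee q \vee \neg o$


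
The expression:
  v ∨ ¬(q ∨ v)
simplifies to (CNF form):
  v ∨ ¬q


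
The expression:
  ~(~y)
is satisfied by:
  {y: True}


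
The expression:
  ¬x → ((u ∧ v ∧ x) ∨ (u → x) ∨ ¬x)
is always true.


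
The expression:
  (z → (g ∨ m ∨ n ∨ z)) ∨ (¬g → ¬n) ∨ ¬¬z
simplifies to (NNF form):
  True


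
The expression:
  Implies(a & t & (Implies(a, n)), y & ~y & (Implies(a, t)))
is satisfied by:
  {t: False, n: False, a: False}
  {a: True, t: False, n: False}
  {n: True, t: False, a: False}
  {a: True, n: True, t: False}
  {t: True, a: False, n: False}
  {a: True, t: True, n: False}
  {n: True, t: True, a: False}


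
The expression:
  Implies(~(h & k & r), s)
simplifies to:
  s | (h & k & r)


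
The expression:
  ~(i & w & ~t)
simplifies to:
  t | ~i | ~w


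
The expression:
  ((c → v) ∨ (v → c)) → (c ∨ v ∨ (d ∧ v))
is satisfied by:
  {c: True, v: True}
  {c: True, v: False}
  {v: True, c: False}


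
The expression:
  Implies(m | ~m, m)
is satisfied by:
  {m: True}


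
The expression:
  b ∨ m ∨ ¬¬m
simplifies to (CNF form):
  b ∨ m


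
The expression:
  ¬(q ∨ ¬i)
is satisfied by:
  {i: True, q: False}


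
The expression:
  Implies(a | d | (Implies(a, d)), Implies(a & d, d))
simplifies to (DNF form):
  True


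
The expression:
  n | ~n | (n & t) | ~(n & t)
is always true.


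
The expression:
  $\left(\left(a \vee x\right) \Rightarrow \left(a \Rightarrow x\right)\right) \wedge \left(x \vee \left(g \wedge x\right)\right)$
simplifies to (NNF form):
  $x$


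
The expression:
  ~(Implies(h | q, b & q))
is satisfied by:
  {h: True, b: False, q: False}
  {q: True, h: True, b: False}
  {q: True, h: False, b: False}
  {b: True, h: True, q: False}


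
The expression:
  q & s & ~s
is never true.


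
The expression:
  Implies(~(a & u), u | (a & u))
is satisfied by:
  {u: True}


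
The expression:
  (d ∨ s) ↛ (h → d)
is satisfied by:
  {h: True, s: True, d: False}


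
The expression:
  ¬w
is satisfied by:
  {w: False}


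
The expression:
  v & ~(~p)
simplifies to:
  p & v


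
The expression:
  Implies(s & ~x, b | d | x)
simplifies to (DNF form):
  b | d | x | ~s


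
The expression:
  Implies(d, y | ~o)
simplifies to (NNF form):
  y | ~d | ~o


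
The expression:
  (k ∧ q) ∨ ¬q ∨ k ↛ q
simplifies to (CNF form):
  k ∨ ¬q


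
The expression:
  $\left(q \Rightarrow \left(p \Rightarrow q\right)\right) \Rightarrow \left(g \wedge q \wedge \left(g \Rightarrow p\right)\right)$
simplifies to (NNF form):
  $g \wedge p \wedge q$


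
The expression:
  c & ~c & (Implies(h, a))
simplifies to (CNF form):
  False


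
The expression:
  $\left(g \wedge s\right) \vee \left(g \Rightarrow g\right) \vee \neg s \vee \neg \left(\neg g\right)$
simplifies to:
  $\text{True}$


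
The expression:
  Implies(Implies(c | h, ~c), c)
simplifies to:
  c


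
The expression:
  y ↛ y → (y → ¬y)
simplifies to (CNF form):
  True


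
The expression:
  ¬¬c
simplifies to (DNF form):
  c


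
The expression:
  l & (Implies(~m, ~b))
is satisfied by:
  {m: True, l: True, b: False}
  {l: True, b: False, m: False}
  {b: True, m: True, l: True}


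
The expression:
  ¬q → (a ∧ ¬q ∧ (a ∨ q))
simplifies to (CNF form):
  a ∨ q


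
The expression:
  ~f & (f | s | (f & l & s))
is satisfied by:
  {s: True, f: False}


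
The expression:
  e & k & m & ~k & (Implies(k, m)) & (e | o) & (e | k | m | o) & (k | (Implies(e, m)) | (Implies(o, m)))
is never true.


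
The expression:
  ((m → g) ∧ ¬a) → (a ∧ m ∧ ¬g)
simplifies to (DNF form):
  a ∨ (m ∧ ¬g)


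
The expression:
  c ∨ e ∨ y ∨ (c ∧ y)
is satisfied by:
  {y: True, e: True, c: True}
  {y: True, e: True, c: False}
  {y: True, c: True, e: False}
  {y: True, c: False, e: False}
  {e: True, c: True, y: False}
  {e: True, c: False, y: False}
  {c: True, e: False, y: False}


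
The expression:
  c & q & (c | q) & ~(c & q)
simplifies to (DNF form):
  False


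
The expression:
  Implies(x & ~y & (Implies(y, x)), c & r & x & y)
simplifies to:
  y | ~x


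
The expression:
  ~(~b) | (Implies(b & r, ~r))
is always true.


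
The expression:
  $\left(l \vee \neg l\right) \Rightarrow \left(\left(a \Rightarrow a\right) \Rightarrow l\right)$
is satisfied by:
  {l: True}


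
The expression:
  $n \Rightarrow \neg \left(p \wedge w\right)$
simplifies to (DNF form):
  $\neg n \vee \neg p \vee \neg w$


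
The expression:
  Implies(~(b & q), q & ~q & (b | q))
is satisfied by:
  {b: True, q: True}


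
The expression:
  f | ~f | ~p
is always true.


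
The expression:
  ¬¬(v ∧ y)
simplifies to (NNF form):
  v ∧ y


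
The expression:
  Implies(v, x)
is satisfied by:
  {x: True, v: False}
  {v: False, x: False}
  {v: True, x: True}


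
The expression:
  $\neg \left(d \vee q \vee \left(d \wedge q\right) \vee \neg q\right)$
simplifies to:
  $\text{False}$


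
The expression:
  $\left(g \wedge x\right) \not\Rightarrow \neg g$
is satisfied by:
  {x: True, g: True}


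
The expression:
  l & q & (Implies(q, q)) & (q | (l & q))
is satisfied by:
  {q: True, l: True}


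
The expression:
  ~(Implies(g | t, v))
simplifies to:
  ~v & (g | t)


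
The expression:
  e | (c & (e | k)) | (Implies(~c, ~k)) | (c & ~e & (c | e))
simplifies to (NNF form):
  c | e | ~k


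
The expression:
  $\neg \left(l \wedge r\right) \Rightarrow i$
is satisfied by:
  {i: True, l: True, r: True}
  {i: True, l: True, r: False}
  {i: True, r: True, l: False}
  {i: True, r: False, l: False}
  {l: True, r: True, i: False}


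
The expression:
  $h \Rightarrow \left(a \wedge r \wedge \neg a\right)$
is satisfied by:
  {h: False}


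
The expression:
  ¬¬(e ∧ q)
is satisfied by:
  {e: True, q: True}


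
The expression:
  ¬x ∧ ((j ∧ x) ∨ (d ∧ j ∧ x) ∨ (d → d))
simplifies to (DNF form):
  ¬x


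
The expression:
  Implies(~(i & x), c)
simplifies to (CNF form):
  (c | i) & (c | x)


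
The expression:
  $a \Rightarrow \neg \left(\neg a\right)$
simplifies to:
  $\text{True}$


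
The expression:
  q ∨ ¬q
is always true.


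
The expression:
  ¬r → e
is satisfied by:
  {r: True, e: True}
  {r: True, e: False}
  {e: True, r: False}


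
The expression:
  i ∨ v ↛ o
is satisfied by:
  {i: True, v: True, o: False}
  {i: True, v: False, o: False}
  {i: True, o: True, v: True}
  {i: True, o: True, v: False}
  {v: True, o: False, i: False}


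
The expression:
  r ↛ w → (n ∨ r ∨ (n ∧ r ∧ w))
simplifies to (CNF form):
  True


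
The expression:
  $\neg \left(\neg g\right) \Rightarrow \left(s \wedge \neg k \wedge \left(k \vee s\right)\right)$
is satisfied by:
  {s: True, k: False, g: False}
  {k: False, g: False, s: False}
  {s: True, k: True, g: False}
  {k: True, s: False, g: False}
  {g: True, s: True, k: False}


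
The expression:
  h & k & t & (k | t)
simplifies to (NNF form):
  h & k & t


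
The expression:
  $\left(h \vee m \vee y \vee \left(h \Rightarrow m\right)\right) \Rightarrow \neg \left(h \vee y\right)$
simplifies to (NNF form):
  $\neg h \wedge \neg y$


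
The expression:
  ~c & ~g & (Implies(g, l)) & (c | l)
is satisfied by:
  {l: True, g: False, c: False}


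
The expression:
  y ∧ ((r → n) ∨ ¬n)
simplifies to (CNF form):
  y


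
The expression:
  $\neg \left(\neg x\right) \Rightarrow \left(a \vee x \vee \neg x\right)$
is always true.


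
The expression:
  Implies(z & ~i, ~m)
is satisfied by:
  {i: True, m: False, z: False}
  {m: False, z: False, i: False}
  {i: True, z: True, m: False}
  {z: True, m: False, i: False}
  {i: True, m: True, z: False}
  {m: True, i: False, z: False}
  {i: True, z: True, m: True}


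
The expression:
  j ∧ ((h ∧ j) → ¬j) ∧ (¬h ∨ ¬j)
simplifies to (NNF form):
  j ∧ ¬h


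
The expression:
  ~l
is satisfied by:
  {l: False}


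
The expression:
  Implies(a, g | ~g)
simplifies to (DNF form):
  True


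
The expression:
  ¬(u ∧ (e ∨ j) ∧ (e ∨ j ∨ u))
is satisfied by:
  {e: False, u: False, j: False}
  {j: True, e: False, u: False}
  {e: True, j: False, u: False}
  {j: True, e: True, u: False}
  {u: True, j: False, e: False}


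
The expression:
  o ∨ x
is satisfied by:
  {x: True, o: True}
  {x: True, o: False}
  {o: True, x: False}


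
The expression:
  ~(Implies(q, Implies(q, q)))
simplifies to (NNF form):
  False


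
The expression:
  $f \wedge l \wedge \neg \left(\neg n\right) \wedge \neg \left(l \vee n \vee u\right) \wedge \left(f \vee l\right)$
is never true.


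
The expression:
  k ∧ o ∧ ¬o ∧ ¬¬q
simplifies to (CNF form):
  False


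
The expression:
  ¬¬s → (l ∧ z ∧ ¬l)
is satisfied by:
  {s: False}


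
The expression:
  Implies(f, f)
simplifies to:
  True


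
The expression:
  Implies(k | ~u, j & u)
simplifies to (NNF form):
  u & (j | ~k)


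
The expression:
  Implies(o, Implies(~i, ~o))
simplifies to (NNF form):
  i | ~o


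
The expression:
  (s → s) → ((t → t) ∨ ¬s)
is always true.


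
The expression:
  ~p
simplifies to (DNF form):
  ~p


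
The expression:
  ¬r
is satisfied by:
  {r: False}


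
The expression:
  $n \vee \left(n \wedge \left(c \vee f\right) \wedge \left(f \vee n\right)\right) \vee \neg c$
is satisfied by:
  {n: True, c: False}
  {c: False, n: False}
  {c: True, n: True}


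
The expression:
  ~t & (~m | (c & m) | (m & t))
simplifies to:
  ~t & (c | ~m)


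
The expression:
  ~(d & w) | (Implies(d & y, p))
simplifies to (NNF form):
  p | ~d | ~w | ~y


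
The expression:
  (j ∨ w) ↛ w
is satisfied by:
  {j: True, w: False}


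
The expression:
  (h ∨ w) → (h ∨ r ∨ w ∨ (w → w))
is always true.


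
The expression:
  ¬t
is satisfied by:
  {t: False}


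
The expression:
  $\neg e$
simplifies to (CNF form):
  $\neg e$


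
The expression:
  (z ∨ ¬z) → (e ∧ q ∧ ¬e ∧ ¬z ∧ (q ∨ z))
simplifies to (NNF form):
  False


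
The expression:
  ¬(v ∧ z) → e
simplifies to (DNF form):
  e ∨ (v ∧ z)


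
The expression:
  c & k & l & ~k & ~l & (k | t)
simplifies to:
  False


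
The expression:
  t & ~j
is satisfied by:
  {t: True, j: False}


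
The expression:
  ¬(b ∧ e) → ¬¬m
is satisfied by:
  {b: True, m: True, e: True}
  {b: True, m: True, e: False}
  {m: True, e: True, b: False}
  {m: True, e: False, b: False}
  {b: True, e: True, m: False}


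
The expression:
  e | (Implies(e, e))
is always true.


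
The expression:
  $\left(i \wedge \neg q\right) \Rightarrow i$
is always true.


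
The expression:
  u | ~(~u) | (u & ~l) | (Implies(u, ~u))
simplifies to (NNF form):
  True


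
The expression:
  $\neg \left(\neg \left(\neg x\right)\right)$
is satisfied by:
  {x: False}


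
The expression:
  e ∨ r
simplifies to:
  e ∨ r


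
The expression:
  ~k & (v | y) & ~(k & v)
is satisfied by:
  {y: True, v: True, k: False}
  {y: True, k: False, v: False}
  {v: True, k: False, y: False}


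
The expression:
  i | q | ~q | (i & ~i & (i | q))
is always true.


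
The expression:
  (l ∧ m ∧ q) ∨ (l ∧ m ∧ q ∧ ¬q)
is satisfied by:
  {m: True, q: True, l: True}


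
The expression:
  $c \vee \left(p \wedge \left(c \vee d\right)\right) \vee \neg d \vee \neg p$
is always true.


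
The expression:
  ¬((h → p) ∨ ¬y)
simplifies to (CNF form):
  h ∧ y ∧ ¬p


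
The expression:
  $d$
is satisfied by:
  {d: True}


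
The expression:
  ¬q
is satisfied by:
  {q: False}


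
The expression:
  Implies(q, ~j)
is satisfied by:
  {q: False, j: False}
  {j: True, q: False}
  {q: True, j: False}


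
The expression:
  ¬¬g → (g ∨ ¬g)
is always true.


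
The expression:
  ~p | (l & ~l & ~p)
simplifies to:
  ~p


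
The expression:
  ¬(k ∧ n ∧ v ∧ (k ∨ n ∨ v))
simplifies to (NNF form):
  ¬k ∨ ¬n ∨ ¬v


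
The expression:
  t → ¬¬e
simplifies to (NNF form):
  e ∨ ¬t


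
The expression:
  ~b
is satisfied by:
  {b: False}


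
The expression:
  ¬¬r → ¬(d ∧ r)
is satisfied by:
  {d: False, r: False}
  {r: True, d: False}
  {d: True, r: False}


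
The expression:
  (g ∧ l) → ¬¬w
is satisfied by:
  {w: True, l: False, g: False}
  {l: False, g: False, w: False}
  {g: True, w: True, l: False}
  {g: True, l: False, w: False}
  {w: True, l: True, g: False}
  {l: True, w: False, g: False}
  {g: True, l: True, w: True}


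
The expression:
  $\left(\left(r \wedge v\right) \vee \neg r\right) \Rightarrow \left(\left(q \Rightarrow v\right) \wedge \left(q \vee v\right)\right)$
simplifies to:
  $r \vee v$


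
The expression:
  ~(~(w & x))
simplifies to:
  w & x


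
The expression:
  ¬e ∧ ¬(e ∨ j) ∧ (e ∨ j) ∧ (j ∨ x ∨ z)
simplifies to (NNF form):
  False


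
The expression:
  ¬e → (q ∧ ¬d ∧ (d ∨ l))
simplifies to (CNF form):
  (e ∨ l) ∧ (e ∨ q) ∧ (e ∨ ¬d)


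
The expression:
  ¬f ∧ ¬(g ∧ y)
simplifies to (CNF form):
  ¬f ∧ (¬g ∨ ¬y)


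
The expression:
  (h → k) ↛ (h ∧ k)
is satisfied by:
  {h: False}


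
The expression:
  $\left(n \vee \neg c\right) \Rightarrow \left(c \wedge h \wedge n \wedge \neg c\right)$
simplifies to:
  $c \wedge \neg n$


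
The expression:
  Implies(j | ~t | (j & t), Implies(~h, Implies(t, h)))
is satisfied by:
  {h: True, t: False, j: False}
  {h: False, t: False, j: False}
  {j: True, h: True, t: False}
  {j: True, h: False, t: False}
  {t: True, h: True, j: False}
  {t: True, h: False, j: False}
  {t: True, j: True, h: True}


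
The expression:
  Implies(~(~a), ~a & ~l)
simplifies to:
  ~a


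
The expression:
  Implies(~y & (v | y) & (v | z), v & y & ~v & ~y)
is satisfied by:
  {y: True, v: False}
  {v: False, y: False}
  {v: True, y: True}


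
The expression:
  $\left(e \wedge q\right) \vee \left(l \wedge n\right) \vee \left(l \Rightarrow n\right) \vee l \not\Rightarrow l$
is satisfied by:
  {n: True, q: True, e: True, l: False}
  {n: True, q: True, e: False, l: False}
  {n: True, e: True, l: False, q: False}
  {n: True, e: False, l: False, q: False}
  {q: True, e: True, l: False, n: False}
  {q: True, e: False, l: False, n: False}
  {e: True, q: False, l: False, n: False}
  {e: False, q: False, l: False, n: False}
  {n: True, q: True, l: True, e: True}
  {n: True, q: True, l: True, e: False}
  {n: True, l: True, e: True, q: False}
  {n: True, l: True, e: False, q: False}
  {q: True, l: True, e: True, n: False}


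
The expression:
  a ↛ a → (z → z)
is always true.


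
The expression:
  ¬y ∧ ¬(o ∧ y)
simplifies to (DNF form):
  ¬y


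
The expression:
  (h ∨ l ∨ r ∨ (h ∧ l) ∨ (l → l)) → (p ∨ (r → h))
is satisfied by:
  {p: True, h: True, r: False}
  {p: True, h: False, r: False}
  {h: True, p: False, r: False}
  {p: False, h: False, r: False}
  {r: True, p: True, h: True}
  {r: True, p: True, h: False}
  {r: True, h: True, p: False}


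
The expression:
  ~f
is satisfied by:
  {f: False}


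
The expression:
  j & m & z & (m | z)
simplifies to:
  j & m & z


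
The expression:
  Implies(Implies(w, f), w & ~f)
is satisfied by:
  {w: True, f: False}


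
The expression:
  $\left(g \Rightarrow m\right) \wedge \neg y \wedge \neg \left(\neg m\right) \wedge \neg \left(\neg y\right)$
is never true.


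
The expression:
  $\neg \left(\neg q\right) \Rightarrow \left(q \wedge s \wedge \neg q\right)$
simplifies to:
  $\neg q$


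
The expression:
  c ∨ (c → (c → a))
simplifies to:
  True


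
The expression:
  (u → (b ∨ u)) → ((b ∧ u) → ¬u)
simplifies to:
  ¬b ∨ ¬u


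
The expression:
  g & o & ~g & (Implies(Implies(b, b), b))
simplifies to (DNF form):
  False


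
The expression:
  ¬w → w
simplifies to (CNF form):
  w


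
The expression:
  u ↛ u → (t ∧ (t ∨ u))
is always true.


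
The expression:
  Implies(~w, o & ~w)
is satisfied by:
  {o: True, w: True}
  {o: True, w: False}
  {w: True, o: False}


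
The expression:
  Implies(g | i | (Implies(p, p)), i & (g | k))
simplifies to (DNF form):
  (g & i) | (i & k)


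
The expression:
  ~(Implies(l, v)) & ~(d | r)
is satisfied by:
  {l: True, v: False, r: False, d: False}


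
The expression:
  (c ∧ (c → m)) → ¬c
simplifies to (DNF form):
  ¬c ∨ ¬m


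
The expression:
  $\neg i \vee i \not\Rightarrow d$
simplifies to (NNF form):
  $\neg d \vee \neg i$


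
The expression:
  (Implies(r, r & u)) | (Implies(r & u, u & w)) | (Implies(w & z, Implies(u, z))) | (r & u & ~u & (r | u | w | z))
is always true.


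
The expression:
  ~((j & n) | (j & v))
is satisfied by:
  {n: False, j: False, v: False}
  {v: True, n: False, j: False}
  {n: True, v: False, j: False}
  {v: True, n: True, j: False}
  {j: True, v: False, n: False}


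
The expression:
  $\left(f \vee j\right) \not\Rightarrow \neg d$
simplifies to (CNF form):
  $d \wedge \left(f \vee j\right)$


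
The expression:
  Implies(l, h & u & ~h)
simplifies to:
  ~l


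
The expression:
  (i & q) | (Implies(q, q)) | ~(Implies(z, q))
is always true.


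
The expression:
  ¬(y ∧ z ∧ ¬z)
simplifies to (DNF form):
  True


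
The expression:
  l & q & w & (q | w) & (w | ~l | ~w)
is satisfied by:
  {w: True, q: True, l: True}


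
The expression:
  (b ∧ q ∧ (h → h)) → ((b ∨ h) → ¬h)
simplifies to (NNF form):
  ¬b ∨ ¬h ∨ ¬q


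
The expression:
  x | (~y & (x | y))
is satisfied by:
  {x: True}


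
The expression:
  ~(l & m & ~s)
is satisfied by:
  {s: True, l: False, m: False}
  {l: False, m: False, s: False}
  {s: True, m: True, l: False}
  {m: True, l: False, s: False}
  {s: True, l: True, m: False}
  {l: True, s: False, m: False}
  {s: True, m: True, l: True}


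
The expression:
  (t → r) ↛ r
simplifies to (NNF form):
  ¬r ∧ ¬t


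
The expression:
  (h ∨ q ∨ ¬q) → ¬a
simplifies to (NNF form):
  ¬a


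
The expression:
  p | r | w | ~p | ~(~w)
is always true.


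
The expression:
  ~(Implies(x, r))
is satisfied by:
  {x: True, r: False}


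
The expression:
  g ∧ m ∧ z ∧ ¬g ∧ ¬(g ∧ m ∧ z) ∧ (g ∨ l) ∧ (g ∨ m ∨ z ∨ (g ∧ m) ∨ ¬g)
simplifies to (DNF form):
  False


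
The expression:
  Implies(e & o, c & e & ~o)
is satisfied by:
  {e: False, o: False}
  {o: True, e: False}
  {e: True, o: False}


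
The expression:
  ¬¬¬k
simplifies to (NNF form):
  ¬k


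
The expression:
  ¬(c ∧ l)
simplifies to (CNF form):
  ¬c ∨ ¬l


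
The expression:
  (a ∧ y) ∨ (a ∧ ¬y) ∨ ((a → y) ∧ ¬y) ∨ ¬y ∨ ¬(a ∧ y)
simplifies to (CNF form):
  True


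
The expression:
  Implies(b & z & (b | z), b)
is always true.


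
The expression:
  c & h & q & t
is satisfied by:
  {t: True, c: True, h: True, q: True}


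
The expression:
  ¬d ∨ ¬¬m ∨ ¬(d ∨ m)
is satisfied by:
  {m: True, d: False}
  {d: False, m: False}
  {d: True, m: True}


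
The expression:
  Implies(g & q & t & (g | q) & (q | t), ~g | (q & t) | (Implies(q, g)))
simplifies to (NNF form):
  True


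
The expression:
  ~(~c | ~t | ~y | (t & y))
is never true.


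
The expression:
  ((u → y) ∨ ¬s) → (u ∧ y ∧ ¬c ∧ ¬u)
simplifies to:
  s ∧ u ∧ ¬y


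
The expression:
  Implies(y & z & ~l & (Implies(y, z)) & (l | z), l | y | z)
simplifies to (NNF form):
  True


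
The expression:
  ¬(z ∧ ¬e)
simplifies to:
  e ∨ ¬z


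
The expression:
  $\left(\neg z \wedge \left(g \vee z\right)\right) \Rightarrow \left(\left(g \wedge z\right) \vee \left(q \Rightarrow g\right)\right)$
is always true.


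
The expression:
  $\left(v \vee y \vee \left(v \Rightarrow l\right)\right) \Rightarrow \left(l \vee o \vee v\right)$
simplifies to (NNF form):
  $l \vee o \vee v$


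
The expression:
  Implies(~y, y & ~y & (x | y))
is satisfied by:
  {y: True}


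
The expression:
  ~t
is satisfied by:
  {t: False}


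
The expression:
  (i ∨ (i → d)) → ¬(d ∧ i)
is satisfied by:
  {d: False, i: False}
  {i: True, d: False}
  {d: True, i: False}


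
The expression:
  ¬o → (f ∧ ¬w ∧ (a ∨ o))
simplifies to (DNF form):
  o ∨ (a ∧ f ∧ ¬w)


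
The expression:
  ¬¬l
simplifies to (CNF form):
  l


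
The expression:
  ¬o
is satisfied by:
  {o: False}


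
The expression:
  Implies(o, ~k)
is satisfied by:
  {k: False, o: False}
  {o: True, k: False}
  {k: True, o: False}


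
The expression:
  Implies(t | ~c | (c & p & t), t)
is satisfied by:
  {t: True, c: True}
  {t: True, c: False}
  {c: True, t: False}


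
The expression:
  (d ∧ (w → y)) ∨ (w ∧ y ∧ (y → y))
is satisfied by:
  {y: True, d: True, w: False}
  {d: True, w: False, y: False}
  {y: True, w: True, d: True}
  {y: True, w: True, d: False}


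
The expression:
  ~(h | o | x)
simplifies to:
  ~h & ~o & ~x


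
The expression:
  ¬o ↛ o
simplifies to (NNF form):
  True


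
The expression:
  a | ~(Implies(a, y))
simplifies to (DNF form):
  a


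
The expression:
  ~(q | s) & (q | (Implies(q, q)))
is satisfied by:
  {q: False, s: False}


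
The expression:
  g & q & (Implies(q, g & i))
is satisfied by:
  {i: True, g: True, q: True}


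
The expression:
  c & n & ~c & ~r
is never true.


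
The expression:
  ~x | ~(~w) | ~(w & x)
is always true.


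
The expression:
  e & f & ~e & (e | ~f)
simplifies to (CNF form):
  False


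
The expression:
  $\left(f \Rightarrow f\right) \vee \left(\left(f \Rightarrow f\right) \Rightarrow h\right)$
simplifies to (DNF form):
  $\text{True}$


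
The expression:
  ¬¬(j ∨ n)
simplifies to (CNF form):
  j ∨ n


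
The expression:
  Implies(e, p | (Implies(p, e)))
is always true.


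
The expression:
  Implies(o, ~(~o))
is always true.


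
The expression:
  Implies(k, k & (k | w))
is always true.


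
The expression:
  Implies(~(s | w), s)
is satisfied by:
  {s: True, w: True}
  {s: True, w: False}
  {w: True, s: False}


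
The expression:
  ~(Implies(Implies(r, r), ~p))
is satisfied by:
  {p: True}


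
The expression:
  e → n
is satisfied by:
  {n: True, e: False}
  {e: False, n: False}
  {e: True, n: True}


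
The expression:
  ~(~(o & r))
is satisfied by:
  {r: True, o: True}
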